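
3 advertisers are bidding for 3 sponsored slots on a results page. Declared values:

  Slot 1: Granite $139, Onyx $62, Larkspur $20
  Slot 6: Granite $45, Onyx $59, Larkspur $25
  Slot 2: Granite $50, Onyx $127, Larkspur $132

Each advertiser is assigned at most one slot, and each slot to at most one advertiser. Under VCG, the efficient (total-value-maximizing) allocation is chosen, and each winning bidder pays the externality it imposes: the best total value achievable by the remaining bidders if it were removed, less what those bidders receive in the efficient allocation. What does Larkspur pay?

Efficient allocation: Granite→Slot 1 ($139), Onyx→Slot 6 ($59), Larkspur→Slot 2 ($132); total welfare W = $330.
Larkspur receives Slot 2 at value $132, so the others get W − 132 = $198.
Without Larkspur: best allocation of the remaining 2 bidders over all 3 slots is Granite→Slot 1 ($139), Onyx→Slot 2 ($127), total $266.
VCG payment = (others' best without Larkspur) − (others' welfare with Larkspur) = 266 − 198 = $68.

Larkspur pays $68.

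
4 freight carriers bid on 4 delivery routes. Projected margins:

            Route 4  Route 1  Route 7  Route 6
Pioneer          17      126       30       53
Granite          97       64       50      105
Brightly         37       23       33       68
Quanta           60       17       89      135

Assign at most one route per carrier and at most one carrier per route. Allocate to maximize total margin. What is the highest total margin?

Maximum total: $391k

This is the linear assignment problem.
Optimal: Pioneer→Route 1 ($126k), Granite→Route 4 ($97k), Brightly→Route 7 ($33k), Quanta→Route 6 ($135k) — total 126+97+33+135 = $391k.
Row-greedy (each carrier in turn takes its best remaining route) gives $357k, worse by 34.
Next-best assignment: Pioneer→Route 1, Granite→Route 4, Brightly→Route 6, Quanta→Route 7 = $380k.
Every other assignment is strictly worse.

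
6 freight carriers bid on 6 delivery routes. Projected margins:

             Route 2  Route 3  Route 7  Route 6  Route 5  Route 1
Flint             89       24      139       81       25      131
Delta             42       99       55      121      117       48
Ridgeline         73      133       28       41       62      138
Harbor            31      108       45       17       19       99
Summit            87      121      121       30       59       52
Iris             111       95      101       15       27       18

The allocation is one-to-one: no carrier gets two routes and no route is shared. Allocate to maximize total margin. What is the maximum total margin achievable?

This is a one-to-one assignment (maximum-weight bipartite matching).
Optimal: Flint→Route 7 ($139k), Delta→Route 6 ($121k), Ridgeline→Route 1 ($138k), Harbor→Route 3 ($108k), Summit→Route 5 ($59k), Iris→Route 2 ($111k) — total 139+121+138+108+59+111 = $676k.

Max total: $676k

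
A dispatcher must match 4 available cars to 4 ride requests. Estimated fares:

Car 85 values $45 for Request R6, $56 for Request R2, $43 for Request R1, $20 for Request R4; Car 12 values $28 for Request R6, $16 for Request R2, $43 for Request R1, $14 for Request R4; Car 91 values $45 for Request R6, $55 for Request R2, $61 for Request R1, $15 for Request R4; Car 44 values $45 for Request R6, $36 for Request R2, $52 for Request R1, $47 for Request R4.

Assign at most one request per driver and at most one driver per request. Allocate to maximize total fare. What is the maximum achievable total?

Treat this as an assignment problem: match each driver to one request.
Optimal: Car 85→Request R2 ($56), Car 12→Request R6 ($28), Car 91→Request R1 ($61), Car 44→Request R4 ($47) — total 56+28+61+47 = $192.
Column-greedy (each request in turn goes to its best remaining driver) gives $166, worse by 26.
Next-best assignment: Car 85→Request R2, Car 12→Request R1, Car 91→Request R6, Car 44→Request R4 = $191.

Maximum total: $192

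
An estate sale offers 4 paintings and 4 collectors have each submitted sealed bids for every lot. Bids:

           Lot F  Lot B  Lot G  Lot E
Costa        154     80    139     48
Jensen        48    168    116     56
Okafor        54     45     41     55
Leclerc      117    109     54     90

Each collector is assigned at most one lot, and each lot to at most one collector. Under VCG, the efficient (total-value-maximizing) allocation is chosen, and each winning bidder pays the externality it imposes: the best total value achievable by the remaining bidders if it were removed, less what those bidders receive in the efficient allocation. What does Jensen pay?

Efficient allocation: Costa→Lot G ($139), Jensen→Lot B ($168), Okafor→Lot E ($55), Leclerc→Lot F ($117); total welfare W = $479.
Jensen receives Lot B at value $168, so the others get W − 168 = $311.
Without Jensen: best allocation of the remaining 3 bidders over all 4 lots is Costa→Lot F ($154), Okafor→Lot E ($55), Leclerc→Lot B ($109), total $318.
VCG payment = (others' best without Jensen) − (others' welfare with Jensen) = 318 − 311 = $7.

Jensen pays $7.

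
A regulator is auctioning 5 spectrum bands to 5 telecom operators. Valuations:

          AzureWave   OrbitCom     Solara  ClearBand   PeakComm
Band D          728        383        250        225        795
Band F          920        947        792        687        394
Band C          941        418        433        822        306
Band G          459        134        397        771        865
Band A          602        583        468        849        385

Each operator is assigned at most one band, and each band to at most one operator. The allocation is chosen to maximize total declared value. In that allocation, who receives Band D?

PeakComm receives Band D.

Optimal: AzureWave→Band C ($941M), OrbitCom→Band F ($947M), Solara→Band G ($397M), ClearBand→Band A ($849M), PeakComm→Band D ($795M) — total 941+947+397+849+795 = $3929M.
Row-greedy (each operator in turn takes its best remaining band) gives $3922M, worse by 7.
Next-best assignment: AzureWave→Band C, OrbitCom→Band F, Solara→Band A, ClearBand→Band G, PeakComm→Band D = $3922M.
Every other assignment is strictly worse.
PeakComm's own top band is Band G ($865M), but forcing PeakComm→Band G and reassigning the rest optimally gives only $3852M — worse by 77.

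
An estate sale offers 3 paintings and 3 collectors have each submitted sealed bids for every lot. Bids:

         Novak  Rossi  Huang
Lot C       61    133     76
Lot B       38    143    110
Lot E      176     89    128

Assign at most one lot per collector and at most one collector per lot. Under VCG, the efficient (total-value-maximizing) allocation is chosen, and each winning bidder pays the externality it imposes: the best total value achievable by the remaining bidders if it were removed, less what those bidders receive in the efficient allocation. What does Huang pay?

Huang pays $10.

Efficient allocation: Novak→Lot E ($176), Rossi→Lot C ($133), Huang→Lot B ($110); total welfare W = $419.
Huang receives Lot B at value $110, so the others get W − 110 = $309.
Without Huang: best allocation of the remaining 2 bidders over all 3 lots is Novak→Lot E ($176), Rossi→Lot B ($143), total $319.
VCG payment = (others' best without Huang) − (others' welfare with Huang) = 319 − 309 = $10.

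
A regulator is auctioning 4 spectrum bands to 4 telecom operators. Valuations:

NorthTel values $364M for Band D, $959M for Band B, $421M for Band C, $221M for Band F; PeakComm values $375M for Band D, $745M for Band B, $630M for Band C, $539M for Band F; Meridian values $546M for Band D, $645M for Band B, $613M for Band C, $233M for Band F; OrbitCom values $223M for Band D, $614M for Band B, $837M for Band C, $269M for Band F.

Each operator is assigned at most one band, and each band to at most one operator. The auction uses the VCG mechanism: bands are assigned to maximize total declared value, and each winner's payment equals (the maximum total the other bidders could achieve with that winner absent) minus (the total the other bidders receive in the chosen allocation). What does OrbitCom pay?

OrbitCom pays $91M.

Efficient allocation: NorthTel→Band B ($959M), PeakComm→Band F ($539M), Meridian→Band D ($546M), OrbitCom→Band C ($837M); total welfare W = $2881M.
OrbitCom receives Band C at value $837M, so the others get W − 837 = $2044M.
Without OrbitCom: best allocation of the remaining 3 bidders over all 4 bands is NorthTel→Band B ($959M), PeakComm→Band C ($630M), Meridian→Band D ($546M), total $2135M.
VCG payment = (others' best without OrbitCom) − (others' welfare with OrbitCom) = 2135 − 2044 = $91M.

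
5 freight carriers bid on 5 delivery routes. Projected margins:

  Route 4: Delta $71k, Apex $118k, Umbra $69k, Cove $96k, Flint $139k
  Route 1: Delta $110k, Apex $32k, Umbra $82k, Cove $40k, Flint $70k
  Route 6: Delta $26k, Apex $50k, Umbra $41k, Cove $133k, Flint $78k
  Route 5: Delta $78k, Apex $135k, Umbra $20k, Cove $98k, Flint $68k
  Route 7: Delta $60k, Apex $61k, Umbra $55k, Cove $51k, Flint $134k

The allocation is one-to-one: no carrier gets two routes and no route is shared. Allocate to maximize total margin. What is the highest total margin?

Maximum total: $581k

Treat this as an assignment problem: match each carrier to one route.
Optimal: Delta→Route 1 ($110k), Apex→Route 5 ($135k), Umbra→Route 4 ($69k), Cove→Route 6 ($133k), Flint→Route 7 ($134k) — total 110+135+69+133+134 = $581k.
Column-greedy (each route in turn goes to its best remaining carrier) gives $572k, worse by 9.
Swapping Cove↔Umbra (Cove→Route 4 $96k, Umbra→Route 6 $41k) loses 65.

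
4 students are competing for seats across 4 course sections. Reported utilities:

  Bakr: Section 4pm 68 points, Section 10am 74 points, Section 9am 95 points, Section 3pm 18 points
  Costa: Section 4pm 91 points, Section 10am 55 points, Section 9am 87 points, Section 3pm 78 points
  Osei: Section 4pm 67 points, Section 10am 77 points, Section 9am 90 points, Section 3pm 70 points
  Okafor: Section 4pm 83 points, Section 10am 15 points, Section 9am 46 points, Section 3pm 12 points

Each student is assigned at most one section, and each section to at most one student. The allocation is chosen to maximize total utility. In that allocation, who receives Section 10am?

This is the linear assignment problem.
Optimal: Bakr→Section 9am (95 points), Costa→Section 3pm (78 points), Osei→Section 10am (77 points), Okafor→Section 4pm (83 points) — total 95+78+77+83 = 333 points.
Max-entry greedy (repeatedly take the single best remaining cell) gives 275 points, worse by 58.
Next-best assignment: Bakr→Section 10am, Costa→Section 3pm, Osei→Section 9am, Okafor→Section 4pm = 325 points.
Every other assignment is strictly worse.
Osei's own top section is Section 9am (90 points), but forcing Osei→Section 9am and reassigning the rest optimally gives only 325 points — worse by 8.

Osei receives Section 10am.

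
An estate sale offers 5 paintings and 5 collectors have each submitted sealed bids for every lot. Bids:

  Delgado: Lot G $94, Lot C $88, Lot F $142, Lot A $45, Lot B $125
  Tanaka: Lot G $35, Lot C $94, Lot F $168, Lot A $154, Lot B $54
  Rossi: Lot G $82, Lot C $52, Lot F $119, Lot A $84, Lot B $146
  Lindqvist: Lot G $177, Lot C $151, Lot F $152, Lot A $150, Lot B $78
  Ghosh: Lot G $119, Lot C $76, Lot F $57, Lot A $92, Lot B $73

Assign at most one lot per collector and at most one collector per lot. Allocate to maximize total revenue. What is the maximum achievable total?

Maximum total: $712

This is a one-to-one assignment (maximum-weight bipartite matching).
Optimal: Delgado→Lot F ($142), Tanaka→Lot A ($154), Rossi→Lot B ($146), Lindqvist→Lot C ($151), Ghosh→Lot G ($119) — total 142+154+146+151+119 = $712.
Max-entry greedy (repeatedly take the single best remaining cell) gives $671, worse by 41.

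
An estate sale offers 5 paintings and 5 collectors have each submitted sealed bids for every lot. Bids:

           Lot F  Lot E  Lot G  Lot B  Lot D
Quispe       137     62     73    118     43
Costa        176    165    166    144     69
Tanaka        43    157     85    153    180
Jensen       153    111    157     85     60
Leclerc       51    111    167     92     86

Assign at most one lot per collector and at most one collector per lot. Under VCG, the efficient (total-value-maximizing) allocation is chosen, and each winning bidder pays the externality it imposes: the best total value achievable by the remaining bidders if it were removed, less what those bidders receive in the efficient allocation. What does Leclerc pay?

Leclerc pays $23.

Efficient allocation: Quispe→Lot B ($118), Costa→Lot E ($165), Tanaka→Lot D ($180), Jensen→Lot F ($153), Leclerc→Lot G ($167); total welfare W = $783.
Leclerc receives Lot G at value $167, so the others get W − 167 = $616.
Without Leclerc: best allocation of the remaining 4 bidders over all 5 lots is Quispe→Lot F ($137), Costa→Lot E ($165), Tanaka→Lot D ($180), Jensen→Lot G ($157), total $639.
VCG payment = (others' best without Leclerc) − (others' welfare with Leclerc) = 639 − 616 = $23.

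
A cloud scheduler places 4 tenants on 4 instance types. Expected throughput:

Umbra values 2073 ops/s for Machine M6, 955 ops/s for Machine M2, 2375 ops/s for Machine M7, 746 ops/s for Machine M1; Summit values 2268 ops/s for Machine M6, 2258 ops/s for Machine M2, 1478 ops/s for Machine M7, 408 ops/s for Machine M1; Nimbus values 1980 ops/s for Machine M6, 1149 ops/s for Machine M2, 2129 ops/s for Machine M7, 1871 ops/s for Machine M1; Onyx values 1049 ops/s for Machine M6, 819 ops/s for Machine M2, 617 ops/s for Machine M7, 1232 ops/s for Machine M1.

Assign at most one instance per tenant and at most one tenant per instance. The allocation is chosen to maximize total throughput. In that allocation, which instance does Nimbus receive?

Nimbus receives Machine M6.

Optimal: Umbra→Machine M7 (2375 ops/s), Summit→Machine M2 (2258 ops/s), Nimbus→Machine M6 (1980 ops/s), Onyx→Machine M1 (1232 ops/s) — total 2375+2258+1980+1232 = 7845 ops/s.
Column-greedy (each instance in turn goes to its best remaining tenant) gives 7024 ops/s, worse by 821.
Nimbus's own top instance is Machine M7 (2129 ops/s), but forcing Nimbus→Machine M7 and reassigning the rest optimally gives only 7692 ops/s — worse by 153.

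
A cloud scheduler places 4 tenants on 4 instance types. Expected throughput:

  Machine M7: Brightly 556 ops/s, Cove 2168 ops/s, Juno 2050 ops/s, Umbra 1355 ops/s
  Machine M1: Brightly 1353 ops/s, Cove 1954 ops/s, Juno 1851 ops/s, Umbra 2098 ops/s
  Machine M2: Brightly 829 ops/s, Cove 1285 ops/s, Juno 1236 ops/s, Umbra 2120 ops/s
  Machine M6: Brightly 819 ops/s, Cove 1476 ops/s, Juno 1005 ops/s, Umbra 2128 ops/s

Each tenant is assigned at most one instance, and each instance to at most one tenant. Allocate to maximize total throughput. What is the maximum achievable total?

This is the linear assignment problem.
Optimal: Brightly→Machine M1 (1353 ops/s), Cove→Machine M6 (1476 ops/s), Juno→Machine M7 (2050 ops/s), Umbra→Machine M2 (2120 ops/s) — total 1353+1476+2050+2120 = 6999 ops/s.
Max-entry greedy (repeatedly take the single best remaining cell) gives 6976 ops/s, worse by 23.

Maximum total: 6999 ops/s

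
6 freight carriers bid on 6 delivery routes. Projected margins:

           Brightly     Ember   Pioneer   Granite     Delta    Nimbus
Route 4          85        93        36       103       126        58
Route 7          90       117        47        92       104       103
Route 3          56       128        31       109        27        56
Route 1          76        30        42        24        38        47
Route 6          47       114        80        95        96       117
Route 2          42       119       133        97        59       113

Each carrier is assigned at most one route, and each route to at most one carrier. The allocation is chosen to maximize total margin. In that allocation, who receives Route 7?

This is a one-to-one assignment (maximum-weight bipartite matching).
Optimal: Brightly→Route 1 ($76k), Ember→Route 7 ($117k), Pioneer→Route 2 ($133k), Granite→Route 3 ($109k), Delta→Route 4 ($126k), Nimbus→Route 6 ($117k) — total 76+117+133+109+126+117 = $678k.
Swapping Delta↔Nimbus (Delta→Route 6 $96k, Nimbus→Route 4 $58k) loses 89.
Every other assignment is strictly worse.
Ember's own top route is Route 3 ($128k), but forcing Ember→Route 3 and reassigning the rest optimally gives only $672k — worse by 6.

Ember receives Route 7.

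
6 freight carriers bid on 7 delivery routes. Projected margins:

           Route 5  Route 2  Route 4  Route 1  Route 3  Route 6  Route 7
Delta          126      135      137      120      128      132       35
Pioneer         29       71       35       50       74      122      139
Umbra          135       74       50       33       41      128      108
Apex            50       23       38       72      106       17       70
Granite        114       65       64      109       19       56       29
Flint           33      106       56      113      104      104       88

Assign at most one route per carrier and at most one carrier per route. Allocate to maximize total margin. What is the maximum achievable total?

Maximum total: $737k

Optimal: Delta→Route 4 ($137k), Pioneer→Route 7 ($139k), Umbra→Route 6 ($128k), Apex→Route 3 ($106k), Granite→Route 5 ($114k), Flint→Route 1 ($113k) — total 137+139+128+106+114+113 = $737k.
Max-entry greedy (repeatedly take the single best remaining cell) gives $695k, worse by 42.
Checked against all permutations: $737k is optimal.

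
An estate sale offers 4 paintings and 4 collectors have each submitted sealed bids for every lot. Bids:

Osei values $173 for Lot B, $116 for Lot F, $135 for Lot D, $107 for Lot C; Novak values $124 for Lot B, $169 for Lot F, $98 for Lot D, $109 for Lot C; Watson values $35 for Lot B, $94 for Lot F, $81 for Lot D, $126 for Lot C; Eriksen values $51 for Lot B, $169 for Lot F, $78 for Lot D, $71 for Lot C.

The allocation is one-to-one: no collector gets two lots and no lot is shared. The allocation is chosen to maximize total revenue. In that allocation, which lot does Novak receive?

Novak receives Lot D.

Optimal: Osei→Lot B ($173), Novak→Lot D ($98), Watson→Lot C ($126), Eriksen→Lot F ($169) — total 173+98+126+169 = $566.
Max-entry greedy (repeatedly take the single best remaining cell) gives $546, worse by 20.
Next-best assignment: Osei→Lot D, Novak→Lot B, Watson→Lot C, Eriksen→Lot F = $554.
Swapping Osei↔Watson (Osei→Lot C $107, Watson→Lot B $35) loses 157.
Novak's own top lot is Lot F ($169), but forcing Novak→Lot F and reassigning the rest optimally gives only $546 — worse by 20.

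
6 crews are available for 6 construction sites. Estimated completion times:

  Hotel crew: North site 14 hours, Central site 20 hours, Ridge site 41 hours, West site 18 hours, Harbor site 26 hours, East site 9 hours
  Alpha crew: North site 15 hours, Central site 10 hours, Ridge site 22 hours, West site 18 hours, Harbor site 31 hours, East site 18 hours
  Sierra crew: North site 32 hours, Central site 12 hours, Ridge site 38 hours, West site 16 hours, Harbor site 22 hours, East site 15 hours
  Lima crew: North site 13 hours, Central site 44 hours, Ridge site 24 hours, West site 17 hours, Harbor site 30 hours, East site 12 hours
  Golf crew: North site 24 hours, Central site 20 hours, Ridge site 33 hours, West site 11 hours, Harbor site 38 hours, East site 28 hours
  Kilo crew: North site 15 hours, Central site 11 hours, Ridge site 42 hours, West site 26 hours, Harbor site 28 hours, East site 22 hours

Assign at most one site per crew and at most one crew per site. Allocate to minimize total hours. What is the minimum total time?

Min total: 88 hours

Optimal: Hotel crew→East site (9 hours), Alpha crew→Ridge site (22 hours), Sierra crew→Harbor site (22 hours), Lima crew→North site (13 hours), Golf crew→West site (11 hours), Kilo crew→Central site (11 hours) — total 9+22+22+13+11+11 = 88 hours.
Min-entry greedy (repeatedly take the single cheapest remaining cell) gives 107 hours, worse by 19.
Next-best assignment: Hotel crew→East site, Alpha crew→Central site, Sierra crew→Harbor site, Lima crew→Ridge site, Golf crew→West site, Kilo crew→North site = 91 hours.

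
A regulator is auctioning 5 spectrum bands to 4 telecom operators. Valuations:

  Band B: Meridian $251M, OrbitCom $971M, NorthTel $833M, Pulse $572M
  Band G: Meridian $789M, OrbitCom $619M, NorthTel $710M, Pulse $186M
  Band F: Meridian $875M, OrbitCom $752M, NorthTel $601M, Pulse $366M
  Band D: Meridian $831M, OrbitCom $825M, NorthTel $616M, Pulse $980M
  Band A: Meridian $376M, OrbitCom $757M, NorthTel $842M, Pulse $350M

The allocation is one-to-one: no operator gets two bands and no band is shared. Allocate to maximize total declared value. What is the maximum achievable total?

Optimal: Meridian→Band F ($875M), OrbitCom→Band B ($971M), NorthTel→Band A ($842M), Pulse→Band D ($980M) — total 875+971+842+980 = $3668M.
Column-greedy (each band in turn goes to its best remaining operator) gives $3341M, worse by 327.

Maximum total: $3668M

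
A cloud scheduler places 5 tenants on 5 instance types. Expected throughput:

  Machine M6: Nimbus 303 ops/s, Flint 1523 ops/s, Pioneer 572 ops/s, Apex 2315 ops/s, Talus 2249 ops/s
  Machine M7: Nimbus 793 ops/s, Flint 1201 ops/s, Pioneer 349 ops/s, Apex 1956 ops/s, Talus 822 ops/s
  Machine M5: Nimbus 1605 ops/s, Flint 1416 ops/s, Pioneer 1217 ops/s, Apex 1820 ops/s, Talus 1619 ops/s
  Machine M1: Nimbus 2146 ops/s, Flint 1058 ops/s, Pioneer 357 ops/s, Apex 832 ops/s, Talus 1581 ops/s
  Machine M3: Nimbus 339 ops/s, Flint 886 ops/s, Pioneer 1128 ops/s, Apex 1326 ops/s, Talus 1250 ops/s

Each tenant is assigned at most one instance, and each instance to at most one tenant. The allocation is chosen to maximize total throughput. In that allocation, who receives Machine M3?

Pioneer receives Machine M3.

This is the linear assignment problem.
Optimal: Nimbus→Machine M1 (2146 ops/s), Flint→Machine M5 (1416 ops/s), Pioneer→Machine M3 (1128 ops/s), Apex→Machine M7 (1956 ops/s), Talus→Machine M6 (2249 ops/s) — total 2146+1416+1128+1956+2249 = 8895 ops/s.
Column-greedy (each instance in turn goes to its best remaining tenant) gives 8409 ops/s, worse by 486.
Pioneer's own top instance is Machine M5 (1217 ops/s), but forcing Pioneer→Machine M5 and reassigning the rest optimally gives only 8454 ops/s — worse by 441.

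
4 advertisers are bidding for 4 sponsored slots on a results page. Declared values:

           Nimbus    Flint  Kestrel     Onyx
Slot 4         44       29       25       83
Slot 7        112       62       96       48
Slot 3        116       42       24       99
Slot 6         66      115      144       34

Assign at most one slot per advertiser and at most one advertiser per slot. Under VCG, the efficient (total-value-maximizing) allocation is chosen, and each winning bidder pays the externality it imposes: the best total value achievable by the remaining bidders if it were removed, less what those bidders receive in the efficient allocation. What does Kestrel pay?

Efficient allocation: Nimbus→Slot 3 ($116), Flint→Slot 6 ($115), Kestrel→Slot 7 ($96), Onyx→Slot 4 ($83); total welfare W = $410.
Kestrel receives Slot 7 at value $96, so the others get W − 96 = $314.
Without Kestrel: best allocation of the remaining 3 bidders over all 4 slots is Nimbus→Slot 7 ($112), Flint→Slot 6 ($115), Onyx→Slot 3 ($99), total $326.
VCG payment = (others' best without Kestrel) − (others' welfare with Kestrel) = 326 − 314 = $12.

Kestrel pays $12.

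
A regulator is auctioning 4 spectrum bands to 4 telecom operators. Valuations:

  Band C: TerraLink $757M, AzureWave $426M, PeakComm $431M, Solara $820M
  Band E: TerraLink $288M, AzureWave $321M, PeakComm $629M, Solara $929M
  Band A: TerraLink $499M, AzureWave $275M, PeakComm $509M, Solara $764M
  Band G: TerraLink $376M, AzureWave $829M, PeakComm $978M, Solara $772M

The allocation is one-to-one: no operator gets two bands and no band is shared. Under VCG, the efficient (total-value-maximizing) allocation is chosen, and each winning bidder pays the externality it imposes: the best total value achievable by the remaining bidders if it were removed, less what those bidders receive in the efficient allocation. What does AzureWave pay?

Efficient allocation: TerraLink→Band C ($757M), AzureWave→Band G ($829M), PeakComm→Band A ($509M), Solara→Band E ($929M); total welfare W = $3024M.
AzureWave receives Band G at value $829M, so the others get W − 829 = $2195M.
Without AzureWave: best allocation of the remaining 3 bidders over all 4 bands is TerraLink→Band C ($757M), PeakComm→Band G ($978M), Solara→Band E ($929M), total $2664M.
VCG payment = (others' best without AzureWave) − (others' welfare with AzureWave) = 2664 − 2195 = $469M.

AzureWave pays $469M.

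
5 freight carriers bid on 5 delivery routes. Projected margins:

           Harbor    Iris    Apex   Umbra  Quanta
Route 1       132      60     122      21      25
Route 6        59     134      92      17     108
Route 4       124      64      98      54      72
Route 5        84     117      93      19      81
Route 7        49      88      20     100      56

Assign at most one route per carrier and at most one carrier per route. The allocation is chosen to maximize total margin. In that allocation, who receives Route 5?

Iris receives Route 5.

Treat this as an assignment problem: match each carrier to one route.
Optimal: Harbor→Route 4 ($124k), Iris→Route 5 ($117k), Apex→Route 1 ($122k), Umbra→Route 7 ($100k), Quanta→Route 6 ($108k) — total 124+117+122+100+108 = $571k.
Max-entry greedy (repeatedly take the single best remaining cell) gives $545k, worse by 26.
Every other assignment is strictly worse.
Iris's own top route is Route 6 ($134k), but forcing Iris→Route 6 and reassigning the rest optimally gives only $561k — worse by 10.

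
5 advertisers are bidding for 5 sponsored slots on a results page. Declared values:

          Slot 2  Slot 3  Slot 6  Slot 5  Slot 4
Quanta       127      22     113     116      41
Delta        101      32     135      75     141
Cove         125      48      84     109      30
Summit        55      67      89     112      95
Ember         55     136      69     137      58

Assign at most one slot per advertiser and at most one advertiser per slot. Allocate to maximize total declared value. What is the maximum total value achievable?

Max total: $627

Optimal: Quanta→Slot 6 ($113), Delta→Slot 4 ($141), Cove→Slot 2 ($125), Summit→Slot 5 ($112), Ember→Slot 3 ($136) — total 113+141+125+112+136 = $627.
Max-entry greedy (repeatedly take the single best remaining cell) gives $542, worse by 85.
Next-best assignment: Quanta→Slot 5, Delta→Slot 6, Cove→Slot 2, Summit→Slot 4, Ember→Slot 3 = $607.
Swapping Cove↔Summit (Cove→Slot 5 $109, Summit→Slot 2 $55) loses 73.
Every other assignment is strictly worse.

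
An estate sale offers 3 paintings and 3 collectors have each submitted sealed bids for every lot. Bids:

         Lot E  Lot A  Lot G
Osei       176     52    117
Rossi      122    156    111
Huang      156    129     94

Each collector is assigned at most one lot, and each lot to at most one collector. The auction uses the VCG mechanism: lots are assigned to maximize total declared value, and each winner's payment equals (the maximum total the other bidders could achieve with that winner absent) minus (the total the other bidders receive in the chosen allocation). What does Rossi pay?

Rossi pays $32.

Efficient allocation: Osei→Lot G ($117), Rossi→Lot A ($156), Huang→Lot E ($156); total welfare W = $429.
Rossi receives Lot A at value $156, so the others get W − 156 = $273.
Without Rossi: best allocation of the remaining 2 bidders over all 3 lots is Osei→Lot E ($176), Huang→Lot A ($129), total $305.
VCG payment = (others' best without Rossi) − (others' welfare with Rossi) = 305 − 273 = $32.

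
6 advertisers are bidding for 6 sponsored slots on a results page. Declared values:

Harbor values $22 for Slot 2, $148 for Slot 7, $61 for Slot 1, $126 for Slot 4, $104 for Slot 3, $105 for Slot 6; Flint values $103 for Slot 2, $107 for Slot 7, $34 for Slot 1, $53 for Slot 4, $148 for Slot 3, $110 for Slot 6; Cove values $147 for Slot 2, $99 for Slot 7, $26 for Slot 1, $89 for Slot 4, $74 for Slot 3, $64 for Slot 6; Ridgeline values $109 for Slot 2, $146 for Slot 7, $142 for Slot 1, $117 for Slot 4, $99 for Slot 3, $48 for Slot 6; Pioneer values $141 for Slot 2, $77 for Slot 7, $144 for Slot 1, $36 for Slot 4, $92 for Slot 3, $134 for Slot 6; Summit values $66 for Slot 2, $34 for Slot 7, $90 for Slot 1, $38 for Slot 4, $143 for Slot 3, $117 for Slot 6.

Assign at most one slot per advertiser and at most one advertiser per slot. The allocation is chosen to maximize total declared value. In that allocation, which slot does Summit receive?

Optimal: Harbor→Slot 4 ($126), Flint→Slot 3 ($148), Cove→Slot 2 ($147), Ridgeline→Slot 7 ($146), Pioneer→Slot 1 ($144), Summit→Slot 6 ($117) — total 126+148+147+146+144+117 = $828.
Max-entry greedy (repeatedly take the single best remaining cell) gives $821, worse by 7.
Every other assignment is strictly worse.
Summit's own top slot is Slot 3 ($143), but forcing Summit→Slot 3 and reassigning the rest optimally gives only $816 — worse by 12.

Summit receives Slot 6.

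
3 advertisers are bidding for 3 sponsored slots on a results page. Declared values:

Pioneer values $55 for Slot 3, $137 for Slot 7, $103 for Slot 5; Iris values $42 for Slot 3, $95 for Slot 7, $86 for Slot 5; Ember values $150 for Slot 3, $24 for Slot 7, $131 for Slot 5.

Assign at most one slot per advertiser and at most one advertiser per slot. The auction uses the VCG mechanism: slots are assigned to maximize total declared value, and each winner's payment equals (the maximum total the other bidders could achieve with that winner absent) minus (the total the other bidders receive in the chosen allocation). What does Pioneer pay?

Pioneer pays $9.

Efficient allocation: Pioneer→Slot 7 ($137), Iris→Slot 5 ($86), Ember→Slot 3 ($150); total welfare W = $373.
Pioneer receives Slot 7 at value $137, so the others get W − 137 = $236.
Without Pioneer: best allocation of the remaining 2 bidders over all 3 slots is Iris→Slot 7 ($95), Ember→Slot 3 ($150), total $245.
VCG payment = (others' best without Pioneer) − (others' welfare with Pioneer) = 245 − 236 = $9.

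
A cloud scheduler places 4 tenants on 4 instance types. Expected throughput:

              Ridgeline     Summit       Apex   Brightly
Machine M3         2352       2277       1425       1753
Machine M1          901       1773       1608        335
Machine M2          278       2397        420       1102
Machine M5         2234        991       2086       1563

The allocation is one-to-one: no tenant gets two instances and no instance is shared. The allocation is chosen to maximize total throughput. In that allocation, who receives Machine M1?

Treat this as an assignment problem: match each tenant to one instance.
Optimal: Ridgeline→Machine M5 (2234 ops/s), Summit→Machine M2 (2397 ops/s), Apex→Machine M1 (1608 ops/s), Brightly→Machine M3 (1753 ops/s) — total 2234+2397+1608+1753 = 7992 ops/s.
Column-greedy (each instance in turn goes to its best remaining tenant) gives 7313 ops/s, worse by 679.
Next-best assignment: Ridgeline→Machine M3, Summit→Machine M2, Apex→Machine M1, Brightly→Machine M5 = 7920 ops/s.
Swapping Apex↔Ridgeline (Apex→Machine M5 2086 ops/s, Ridgeline→Machine M1 901 ops/s) loses 855.
Every other assignment is strictly worse.
Apex's own top instance is Machine M5 (2086 ops/s), but forcing Apex→Machine M5 and reassigning the rest optimally gives only 7313 ops/s — worse by 679.

Apex receives Machine M1.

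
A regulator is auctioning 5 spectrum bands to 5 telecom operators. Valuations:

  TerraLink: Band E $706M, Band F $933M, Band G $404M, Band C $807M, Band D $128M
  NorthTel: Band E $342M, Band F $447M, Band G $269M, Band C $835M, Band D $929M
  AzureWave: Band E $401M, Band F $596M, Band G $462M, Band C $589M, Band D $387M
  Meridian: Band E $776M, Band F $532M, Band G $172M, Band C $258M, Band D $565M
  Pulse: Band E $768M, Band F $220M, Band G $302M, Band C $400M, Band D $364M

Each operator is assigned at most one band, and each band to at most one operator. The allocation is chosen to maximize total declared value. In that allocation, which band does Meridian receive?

Optimal: TerraLink→Band F ($933M), NorthTel→Band C ($835M), AzureWave→Band G ($462M), Meridian→Band D ($565M), Pulse→Band E ($768M) — total 933+835+462+565+768 = $3563M.
Column-greedy (each band in turn goes to its best remaining operator) gives $3370M, worse by 193.
Next-best assignment: TerraLink→Band F, NorthTel→Band D, AzureWave→Band C, Meridian→Band E, Pulse→Band G = $3529M.
Swapping AzureWave↔Pulse (AzureWave→Band E $401M, Pulse→Band G $302M) loses 527.
No other one-to-one assignment exceeds $3563M.
Meridian's own top band is Band E ($776M), but forcing Meridian→Band E and reassigning the rest optimally gives only $3529M — worse by 34.

Meridian receives Band D.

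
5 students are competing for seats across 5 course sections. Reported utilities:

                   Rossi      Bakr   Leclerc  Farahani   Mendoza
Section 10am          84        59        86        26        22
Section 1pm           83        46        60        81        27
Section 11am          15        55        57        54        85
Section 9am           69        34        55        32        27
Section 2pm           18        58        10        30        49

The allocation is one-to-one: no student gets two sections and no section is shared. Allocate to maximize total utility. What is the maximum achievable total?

Optimal: Rossi→Section 9am (69 points), Bakr→Section 2pm (58 points), Leclerc→Section 10am (86 points), Farahani→Section 1pm (81 points), Mendoza→Section 11am (85 points) — total 69+58+86+81+85 = 379 points.
Swapping Mendoza↔Bakr (Mendoza→Section 2pm 49 points, Bakr→Section 11am 55 points) loses 39.
Every other assignment is strictly worse.

Maximum total: 379 points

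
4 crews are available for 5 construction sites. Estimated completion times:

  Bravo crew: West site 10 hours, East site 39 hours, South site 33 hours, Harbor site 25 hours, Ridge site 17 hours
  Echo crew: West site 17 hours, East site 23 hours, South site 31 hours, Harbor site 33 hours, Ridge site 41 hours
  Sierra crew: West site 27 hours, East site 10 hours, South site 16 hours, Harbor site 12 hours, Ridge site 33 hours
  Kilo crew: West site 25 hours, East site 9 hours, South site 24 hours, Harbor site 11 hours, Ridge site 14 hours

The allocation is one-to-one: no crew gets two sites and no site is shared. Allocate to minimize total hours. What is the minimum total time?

This is the linear assignment problem.
Optimal: Bravo crew→Ridge site (17 hours), Echo crew→West site (17 hours), Sierra crew→East site (10 hours), Kilo crew→Harbor site (11 hours) — total 17+17+10+11 = 55 hours.
Row-greedy (each crew in turn takes its cheapest remaining site) gives 59 hours, worse by 4.
Checked against all permutations: 55 hours is optimal.

Minimum total: 55 hours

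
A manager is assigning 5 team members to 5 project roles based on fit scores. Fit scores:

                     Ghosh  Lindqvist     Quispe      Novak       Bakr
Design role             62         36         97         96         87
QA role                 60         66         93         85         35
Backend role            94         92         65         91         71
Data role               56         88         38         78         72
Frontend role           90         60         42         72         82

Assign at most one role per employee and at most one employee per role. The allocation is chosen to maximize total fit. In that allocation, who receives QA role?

Optimal: Ghosh→Backend role (94 pts), Lindqvist→Data role (88 pts), Quispe→QA role (93 pts), Novak→Design role (96 pts), Bakr→Frontend role (82 pts) — total 94+88+93+96+82 = 453 pts.
Max-entry greedy (repeatedly take the single best remaining cell) gives 446 pts, worse by 7.
Quispe's own top role is Design role (97 pts), but forcing Quispe→Design role and reassigning the rest optimally gives only 446 pts — worse by 7.

Quispe receives QA role.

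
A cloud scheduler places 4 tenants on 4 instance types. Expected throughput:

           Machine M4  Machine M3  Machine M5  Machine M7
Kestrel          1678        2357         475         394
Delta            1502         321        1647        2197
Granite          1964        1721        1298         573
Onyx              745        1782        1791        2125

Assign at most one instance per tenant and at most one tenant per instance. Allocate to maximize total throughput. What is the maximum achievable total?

Maximum total: 8309 ops/s

Optimal: Kestrel→Machine M3 (2357 ops/s), Delta→Machine M7 (2197 ops/s), Granite→Machine M4 (1964 ops/s), Onyx→Machine M5 (1791 ops/s) — total 2357+2197+1964+1791 = 8309 ops/s.
Next-best assignment: Kestrel→Machine M3, Delta→Machine M5, Granite→Machine M4, Onyx→Machine M7 = 8093 ops/s.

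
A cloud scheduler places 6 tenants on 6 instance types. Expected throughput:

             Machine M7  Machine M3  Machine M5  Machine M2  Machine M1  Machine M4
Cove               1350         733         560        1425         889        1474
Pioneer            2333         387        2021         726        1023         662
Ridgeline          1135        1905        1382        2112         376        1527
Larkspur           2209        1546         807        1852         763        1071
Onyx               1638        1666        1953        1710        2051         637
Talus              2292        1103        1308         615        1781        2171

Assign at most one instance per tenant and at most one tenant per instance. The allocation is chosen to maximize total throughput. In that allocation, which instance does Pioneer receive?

This is the linear assignment problem.
Optimal: Cove→Machine M2 (1425 ops/s), Pioneer→Machine M5 (2021 ops/s), Ridgeline→Machine M3 (1905 ops/s), Larkspur→Machine M7 (2209 ops/s), Onyx→Machine M1 (2051 ops/s), Talus→Machine M4 (2171 ops/s) — total 1425+2021+1905+2209+2051+2171 = 11782 ops/s.
Swapping Onyx↔Talus (Onyx→Machine M4 637 ops/s, Talus→Machine M1 1781 ops/s) loses 1804.
No other one-to-one assignment exceeds 11782 ops/s.
Pioneer's own top instance is Machine M7 (2333 ops/s), but forcing Pioneer→Machine M7 and reassigning the rest optimally gives only 11298 ops/s — worse by 484.

Pioneer receives Machine M5.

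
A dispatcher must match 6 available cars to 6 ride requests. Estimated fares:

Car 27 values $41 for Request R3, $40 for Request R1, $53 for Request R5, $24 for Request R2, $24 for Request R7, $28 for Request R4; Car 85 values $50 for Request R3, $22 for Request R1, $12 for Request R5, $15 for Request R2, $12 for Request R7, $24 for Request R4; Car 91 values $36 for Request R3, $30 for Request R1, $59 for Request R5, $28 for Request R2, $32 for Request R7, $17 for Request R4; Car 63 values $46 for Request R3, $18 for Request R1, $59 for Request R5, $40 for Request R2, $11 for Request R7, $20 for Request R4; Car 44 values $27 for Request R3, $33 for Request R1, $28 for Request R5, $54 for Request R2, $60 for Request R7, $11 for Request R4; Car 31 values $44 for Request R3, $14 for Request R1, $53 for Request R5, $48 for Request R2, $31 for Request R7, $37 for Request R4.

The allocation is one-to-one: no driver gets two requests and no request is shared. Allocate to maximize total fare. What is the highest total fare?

Maximum total: $286

This is a one-to-one assignment (maximum-weight bipartite matching).
Optimal: Car 27→Request R1 ($40), Car 85→Request R3 ($50), Car 91→Request R5 ($59), Car 63→Request R2 ($40), Car 44→Request R7 ($60), Car 31→Request R4 ($37) — total 40+50+59+40+60+37 = $286.
Max-entry greedy (repeatedly take the single best remaining cell) gives $277, worse by 9.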